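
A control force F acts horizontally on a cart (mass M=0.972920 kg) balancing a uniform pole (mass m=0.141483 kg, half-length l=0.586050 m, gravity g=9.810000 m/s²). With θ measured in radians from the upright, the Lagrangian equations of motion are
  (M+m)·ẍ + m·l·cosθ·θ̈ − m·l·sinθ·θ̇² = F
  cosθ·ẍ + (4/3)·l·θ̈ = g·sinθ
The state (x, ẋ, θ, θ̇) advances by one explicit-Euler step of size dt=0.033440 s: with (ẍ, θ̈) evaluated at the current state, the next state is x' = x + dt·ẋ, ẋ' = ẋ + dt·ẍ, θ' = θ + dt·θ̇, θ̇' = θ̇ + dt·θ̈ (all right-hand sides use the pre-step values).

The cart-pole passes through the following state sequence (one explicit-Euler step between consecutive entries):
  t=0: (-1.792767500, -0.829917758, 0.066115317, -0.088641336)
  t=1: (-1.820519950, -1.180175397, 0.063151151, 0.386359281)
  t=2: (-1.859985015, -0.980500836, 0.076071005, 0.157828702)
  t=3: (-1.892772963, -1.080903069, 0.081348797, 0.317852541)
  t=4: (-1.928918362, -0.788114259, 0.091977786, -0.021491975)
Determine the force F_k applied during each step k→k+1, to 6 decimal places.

F_0 = -10.497322 N
F_1 = 6.087940 N
F_2 = -2.950467 N
F_3 = 8.917999 N

step 0→1:
  ẍ = (ẋ'−ẋ)/dt = (-1.180175397−-0.829917758)/0.033440 = -10.474212
  θ̈ = (θ̇'−θ̇)/dt = (0.386359281−-0.088641336)/0.033440 = 14.204564
  sinθ=0.066067, cosθ=0.997815
  F = (M+m)·ẍ + m·l·cosθ·θ̈ − m·l·sinθ·θ̇² = -11.672493 + 1.175214 − 0.000043 = -10.497322
step 1→2:
  ẍ = (ẋ'−ẋ)/dt = (-0.980500836−-1.180175397)/0.033440 = 5.971129
  θ̈ = (θ̇'−θ̇)/dt = (0.157828702−0.386359281)/0.033440 = -6.834048
  sinθ=0.063109, cosθ=0.998007
  F = (M+m)·ẍ + m·l·cosθ·θ̈ − m·l·sinθ·θ̇² = 6.654244 + -0.565523 − 0.000781 = 6.087940
step 2→3:
  ẍ = (ẋ'−ẋ)/dt = (-1.080903069−-0.980500836)/0.033440 = -3.002459
  θ̈ = (θ̇'−θ̇)/dt = (0.317852541−0.157828702)/0.033440 = 4.785402
  sinθ=0.075998, cosθ=0.997108
  F = (M+m)·ẍ + m·l·cosθ·θ̈ − m·l·sinθ·θ̇² = -3.345949 + 0.395639 − 0.000157 = -2.950467
step 3→4:
  ẍ = (ẋ'−ẋ)/dt = (-0.788114259−-1.080903069)/0.033440 = 8.755646
  θ̈ = (θ̇'−θ̇)/dt = (-0.021491975−0.317852541)/0.033440 = -10.147862
  sinθ=0.081259, cosθ=0.996693
  F = (M+m)·ẍ + m·l·cosθ·θ̈ − m·l·sinθ·θ̇² = 9.757318 + -0.838639 − 0.000681 = 8.917999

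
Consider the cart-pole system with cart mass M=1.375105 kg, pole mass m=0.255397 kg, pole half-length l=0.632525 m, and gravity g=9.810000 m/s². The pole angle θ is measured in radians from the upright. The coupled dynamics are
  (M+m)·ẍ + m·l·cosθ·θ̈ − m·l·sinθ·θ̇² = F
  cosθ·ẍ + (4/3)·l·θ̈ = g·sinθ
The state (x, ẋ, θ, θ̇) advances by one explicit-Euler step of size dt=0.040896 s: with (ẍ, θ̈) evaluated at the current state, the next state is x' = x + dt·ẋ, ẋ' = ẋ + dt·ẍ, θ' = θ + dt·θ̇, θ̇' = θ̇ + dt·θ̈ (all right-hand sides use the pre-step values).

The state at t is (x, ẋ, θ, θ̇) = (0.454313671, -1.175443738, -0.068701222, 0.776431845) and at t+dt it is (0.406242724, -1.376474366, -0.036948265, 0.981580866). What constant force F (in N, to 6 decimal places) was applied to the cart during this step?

ẍ = (ẋ'−ẋ)/dt = (-1.376474366−-1.175443738)/0.040896 = -4.915655
θ̈ = (θ̇'−θ̇)/dt = (0.981580866−0.776431845)/0.040896 = 5.016359
sinθ=-0.068647, cosθ=0.997641
F = (M+m)·ẍ + m·l·cosθ·θ̈ − m·l·sinθ·θ̇² = -8.014985 + 0.808456 − -0.006685 = -7.199844

F = -7.199844 N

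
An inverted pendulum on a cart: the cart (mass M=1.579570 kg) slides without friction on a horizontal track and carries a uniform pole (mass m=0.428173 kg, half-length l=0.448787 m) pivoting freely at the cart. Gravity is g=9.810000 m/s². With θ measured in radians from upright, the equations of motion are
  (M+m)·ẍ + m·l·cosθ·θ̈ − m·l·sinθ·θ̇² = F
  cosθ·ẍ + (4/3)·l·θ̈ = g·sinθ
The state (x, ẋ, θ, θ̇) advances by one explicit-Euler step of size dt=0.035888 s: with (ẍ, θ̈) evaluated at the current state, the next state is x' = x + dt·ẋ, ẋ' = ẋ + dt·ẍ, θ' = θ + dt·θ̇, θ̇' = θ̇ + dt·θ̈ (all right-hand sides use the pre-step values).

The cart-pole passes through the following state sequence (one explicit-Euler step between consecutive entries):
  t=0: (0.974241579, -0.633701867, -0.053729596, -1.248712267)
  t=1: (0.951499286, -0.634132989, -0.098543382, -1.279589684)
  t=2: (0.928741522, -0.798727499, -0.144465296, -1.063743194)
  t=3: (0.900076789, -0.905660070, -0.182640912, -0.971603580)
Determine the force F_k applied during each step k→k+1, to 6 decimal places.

F_0 = -0.173119 N
F_1 = -8.027114 N
F_2 = -5.462794 N

step 0→1:
  ẍ = (ẋ'−ẋ)/dt = (-0.634132989−-0.633701867)/0.035888 = -0.012013
  θ̈ = (θ̇'−θ̇)/dt = (-1.279589684−-1.248712267)/0.035888 = -0.860383
  sinθ=-0.053704, cosθ=0.998557
  F = (M+m)·ẍ + m·l·cosθ·θ̈ − m·l·sinθ·θ̇² = -0.024119 + -0.165091 − -0.016091 = -0.173119
step 1→2:
  ẍ = (ẋ'−ẋ)/dt = (-0.798727499−-0.634132989)/0.035888 = -4.586338
  θ̈ = (θ̇'−θ̇)/dt = (-1.063743194−-1.279589684)/0.035888 = 6.014447
  sinθ=-0.098384, cosθ=0.995149
  F = (M+m)·ẍ + m·l·cosθ·θ̈ − m·l·sinθ·θ̇² = -9.208189 + 1.150120 − -0.030955 = -8.027114
step 2→3:
  ẍ = (ẋ'−ẋ)/dt = (-0.905660070−-0.798727499)/0.035888 = -2.979619
  θ̈ = (θ̇'−θ̇)/dt = (-0.971603580−-1.063743194)/0.035888 = 2.567421
  sinθ=-0.143963, cosθ=0.989583
  F = (M+m)·ẍ + m·l·cosθ·θ̈ − m·l·sinθ·θ̇² = -5.982309 + 0.488213 − -0.031303 = -5.462794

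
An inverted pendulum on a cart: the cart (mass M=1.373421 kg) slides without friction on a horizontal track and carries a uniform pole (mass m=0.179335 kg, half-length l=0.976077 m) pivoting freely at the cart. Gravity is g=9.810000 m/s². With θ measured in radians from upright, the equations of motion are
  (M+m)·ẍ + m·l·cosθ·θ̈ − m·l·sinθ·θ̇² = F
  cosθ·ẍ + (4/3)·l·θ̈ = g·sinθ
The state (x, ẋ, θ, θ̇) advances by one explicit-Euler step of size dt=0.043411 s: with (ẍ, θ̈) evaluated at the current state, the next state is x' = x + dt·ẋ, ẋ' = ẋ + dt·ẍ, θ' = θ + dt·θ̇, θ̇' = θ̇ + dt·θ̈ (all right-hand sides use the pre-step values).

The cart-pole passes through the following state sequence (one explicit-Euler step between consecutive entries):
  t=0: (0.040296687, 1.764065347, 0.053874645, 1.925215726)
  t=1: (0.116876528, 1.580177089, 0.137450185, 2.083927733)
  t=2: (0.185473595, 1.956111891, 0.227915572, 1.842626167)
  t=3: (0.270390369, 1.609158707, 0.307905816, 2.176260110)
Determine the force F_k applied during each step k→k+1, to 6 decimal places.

F_0 = -5.973344 N
F_1 = 12.378734 N
F_2 = -11.233847 N

step 0→1:
  ẍ = (ẋ'−ẋ)/dt = (1.580177089−1.764065347)/0.043411 = -4.235983
  θ̈ = (θ̇'−θ̇)/dt = (2.083927733−1.925215726)/0.043411 = 3.656032
  sinθ=0.053849, cosθ=0.998549
  F = (M+m)·ẍ + m·l·cosθ·θ̈ − m·l·sinθ·θ̇² = -6.577448 + 0.639041 − 0.034937 = -5.973344
step 1→2:
  ẍ = (ẋ'−ẋ)/dt = (1.956111891−1.580177089)/0.043411 = 8.659897
  θ̈ = (θ̇'−θ̇)/dt = (1.842626167−2.083927733)/0.043411 = -5.558535
  sinθ=0.137018, cosθ=0.990569
  F = (M+m)·ẍ + m·l·cosθ·θ̈ − m·l·sinθ·θ̇² = 13.446708 + -0.963816 − 0.104158 = 12.378734
step 2→3:
  ẍ = (ẋ'−ẋ)/dt = (1.609158707−1.956111891)/0.043411 = -7.992287
  θ̈ = (θ̇'−θ̇)/dt = (2.176260110−1.842626167)/0.043411 = 7.685470
  sinθ=0.225947, cosθ=0.974139
  F = (M+m)·ẍ + m·l·cosθ·θ̈ − m·l·sinθ·θ̇² = -12.410072 + 1.310511 − 0.134286 = -11.233847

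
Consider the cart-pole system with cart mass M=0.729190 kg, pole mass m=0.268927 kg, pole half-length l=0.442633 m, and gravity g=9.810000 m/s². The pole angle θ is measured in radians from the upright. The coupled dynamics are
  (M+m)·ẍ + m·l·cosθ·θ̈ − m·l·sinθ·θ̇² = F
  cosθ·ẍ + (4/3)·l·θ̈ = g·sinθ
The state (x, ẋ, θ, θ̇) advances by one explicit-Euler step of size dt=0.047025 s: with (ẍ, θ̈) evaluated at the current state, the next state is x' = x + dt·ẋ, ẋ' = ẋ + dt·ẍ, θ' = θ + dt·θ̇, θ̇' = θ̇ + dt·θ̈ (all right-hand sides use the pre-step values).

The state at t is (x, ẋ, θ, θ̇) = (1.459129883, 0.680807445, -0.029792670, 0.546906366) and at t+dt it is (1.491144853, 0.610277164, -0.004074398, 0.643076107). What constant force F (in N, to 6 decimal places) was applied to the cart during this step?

ẍ = (ẋ'−ẋ)/dt = (0.610277164−0.680807445)/0.047025 = -1.499846
θ̈ = (θ̇'−θ̇)/dt = (0.643076107−0.546906366)/0.047025 = 2.045077
sinθ=-0.029788, cosθ=0.999556
F = (M+m)·ẍ + m·l·cosθ·θ̈ − m·l·sinθ·θ̇² = -1.497022 + 0.243330 − -0.001061 = -1.252632

F = -1.252632 N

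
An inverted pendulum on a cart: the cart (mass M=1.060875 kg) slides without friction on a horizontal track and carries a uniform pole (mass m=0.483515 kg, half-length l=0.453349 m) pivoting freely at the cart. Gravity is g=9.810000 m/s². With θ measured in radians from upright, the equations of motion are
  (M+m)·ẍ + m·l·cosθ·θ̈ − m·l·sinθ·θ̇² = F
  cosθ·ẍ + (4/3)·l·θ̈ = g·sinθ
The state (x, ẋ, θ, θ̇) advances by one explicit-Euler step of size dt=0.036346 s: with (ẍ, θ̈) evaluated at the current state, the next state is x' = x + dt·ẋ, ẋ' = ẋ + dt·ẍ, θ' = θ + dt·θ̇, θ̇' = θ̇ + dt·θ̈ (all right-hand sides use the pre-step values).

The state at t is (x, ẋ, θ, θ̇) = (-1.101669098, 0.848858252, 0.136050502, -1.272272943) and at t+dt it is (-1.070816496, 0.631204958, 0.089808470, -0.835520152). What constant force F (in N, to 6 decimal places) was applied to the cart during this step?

F = -6.686807 N

ẍ = (ẋ'−ẋ)/dt = (0.631204958−0.848858252)/0.036346 = -5.988370
θ̈ = (θ̇'−θ̇)/dt = (-0.835520152−-1.272272943)/0.036346 = 12.016530
sinθ=0.135631, cosθ=0.990759
F = (M+m)·ẍ + m·l·cosθ·θ̈ − m·l·sinθ·θ̇² = -9.248379 + 2.609696 − 0.048124 = -6.686807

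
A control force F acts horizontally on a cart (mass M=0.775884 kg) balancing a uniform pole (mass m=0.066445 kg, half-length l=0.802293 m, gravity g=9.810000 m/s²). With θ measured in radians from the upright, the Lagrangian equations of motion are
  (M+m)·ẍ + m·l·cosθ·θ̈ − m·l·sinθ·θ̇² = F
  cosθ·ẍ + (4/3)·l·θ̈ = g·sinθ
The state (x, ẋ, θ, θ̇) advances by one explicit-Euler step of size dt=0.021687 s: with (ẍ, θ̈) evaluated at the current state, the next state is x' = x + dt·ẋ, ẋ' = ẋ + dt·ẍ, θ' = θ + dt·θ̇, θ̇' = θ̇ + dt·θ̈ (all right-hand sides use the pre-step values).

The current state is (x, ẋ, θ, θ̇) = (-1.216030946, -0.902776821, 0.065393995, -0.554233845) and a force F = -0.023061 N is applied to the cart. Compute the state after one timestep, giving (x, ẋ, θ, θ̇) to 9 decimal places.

sinθ=0.065347397, cosθ=0.997862575
temp = (F + m·l·θ̇²·sinθ)/(M+m) = (-0.023061 + 0.001070064)/0.842329 = -0.026107300
θ̈ = (g·sinθ − cosθ·temp)/(l·(4/3 − m·cos²θ/(M+m))) = 0.662664708
ẍ = temp − m·l·θ̈·cosθ/(M+m) = -0.067955630
Euler: x'=-1.216030946+0.021687·-0.902776821=-1.235609467, ẋ'=-0.902776821+0.021687·-0.067955630=-0.904250575
       θ'=0.065393995+0.021687·-0.554233845=0.053374326, θ̇'=-0.554233845+0.021687·0.662664708=-0.539862635

(-1.235609467, -0.904250575, 0.053374326, -0.539862635)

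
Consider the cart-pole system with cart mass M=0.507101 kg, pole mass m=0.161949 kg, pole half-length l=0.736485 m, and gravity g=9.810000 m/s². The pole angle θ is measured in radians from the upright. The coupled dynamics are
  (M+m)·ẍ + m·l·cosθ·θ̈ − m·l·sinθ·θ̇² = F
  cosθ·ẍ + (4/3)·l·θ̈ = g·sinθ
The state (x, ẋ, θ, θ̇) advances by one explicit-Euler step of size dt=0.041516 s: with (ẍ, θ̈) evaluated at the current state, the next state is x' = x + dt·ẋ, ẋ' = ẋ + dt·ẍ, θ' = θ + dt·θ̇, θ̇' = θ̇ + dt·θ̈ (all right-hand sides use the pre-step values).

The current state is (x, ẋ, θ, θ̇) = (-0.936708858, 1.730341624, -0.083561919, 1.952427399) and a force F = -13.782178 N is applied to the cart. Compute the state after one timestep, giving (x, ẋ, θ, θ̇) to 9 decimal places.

(-0.864871995, 0.691672361, -0.002504943, 2.971849623)

sinθ=-0.083464706, cosθ=0.996510734
temp = (F + m·l·θ̇²·sinθ)/(M+m) = (-13.782178 + -0.037948519)/0.669050 = -20.656343351
θ̈ = (g·sinθ − cosθ·temp)/(l·(4/3 − m·cos²θ/(M+m))) = 24.554923974
ẍ = temp − m·l·θ̈·cosθ/(M+m) = -25.018529320
Euler: x'=-0.936708858+0.041516·1.730341624=-0.864871995, ẋ'=1.730341624+0.041516·-25.018529320=0.691672361
       θ'=-0.083561919+0.041516·1.952427399=-0.002504943, θ̇'=1.952427399+0.041516·24.554923974=2.971849623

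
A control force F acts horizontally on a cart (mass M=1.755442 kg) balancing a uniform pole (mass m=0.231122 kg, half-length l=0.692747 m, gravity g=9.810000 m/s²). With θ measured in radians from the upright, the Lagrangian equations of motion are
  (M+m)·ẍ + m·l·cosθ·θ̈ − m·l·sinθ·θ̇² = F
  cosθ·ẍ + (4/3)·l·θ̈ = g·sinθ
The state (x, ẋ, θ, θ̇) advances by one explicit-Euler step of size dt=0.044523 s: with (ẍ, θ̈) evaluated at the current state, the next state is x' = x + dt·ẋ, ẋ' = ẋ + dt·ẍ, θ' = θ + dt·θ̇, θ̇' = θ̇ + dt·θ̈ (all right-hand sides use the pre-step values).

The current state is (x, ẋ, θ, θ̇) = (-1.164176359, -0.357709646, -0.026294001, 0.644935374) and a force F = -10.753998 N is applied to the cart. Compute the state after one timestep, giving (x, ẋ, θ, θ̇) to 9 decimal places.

(-1.180102666, -0.620698266, 0.002420457, 0.917128457)

sinθ=-0.026290971, cosθ=0.999654333
temp = (F + m·l·θ̇²·sinθ)/(M+m) = (-10.753998 + -0.001750874)/1.986564 = -5.414247351
θ̈ = (g·sinθ − cosθ·temp)/(l·(4/3 − m·cos²θ/(M+m))) = 6.113538697
ẍ = temp − m·l·θ̈·cosθ/(M+m) = -5.906803673
Euler: x'=-1.164176359+0.044523·-0.357709646=-1.180102666, ẋ'=-0.357709646+0.044523·-5.906803673=-0.620698266
       θ'=-0.026294001+0.044523·0.644935374=0.002420457, θ̇'=0.644935374+0.044523·6.113538697=0.917128457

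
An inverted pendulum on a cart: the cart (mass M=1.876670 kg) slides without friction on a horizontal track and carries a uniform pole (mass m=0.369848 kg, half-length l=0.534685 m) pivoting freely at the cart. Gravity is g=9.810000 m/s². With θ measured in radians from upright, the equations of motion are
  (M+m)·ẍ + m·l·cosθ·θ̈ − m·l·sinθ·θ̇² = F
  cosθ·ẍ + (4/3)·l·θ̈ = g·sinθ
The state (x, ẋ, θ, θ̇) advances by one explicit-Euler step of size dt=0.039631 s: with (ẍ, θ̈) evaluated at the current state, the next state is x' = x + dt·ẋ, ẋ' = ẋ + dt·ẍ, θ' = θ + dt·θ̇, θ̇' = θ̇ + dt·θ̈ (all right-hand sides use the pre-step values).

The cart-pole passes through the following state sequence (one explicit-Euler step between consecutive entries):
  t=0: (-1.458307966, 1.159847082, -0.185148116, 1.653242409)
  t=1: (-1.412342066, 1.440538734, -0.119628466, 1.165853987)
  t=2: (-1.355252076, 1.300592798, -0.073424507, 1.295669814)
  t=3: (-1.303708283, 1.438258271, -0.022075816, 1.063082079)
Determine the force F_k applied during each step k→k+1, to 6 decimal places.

F_0 = 13.620331 N
F_1 = -7.257750 N
F_2 = 6.670594 N

step 0→1:
  ẍ = (ẋ'−ẋ)/dt = (1.440538734−1.159847082)/0.039631 = 7.082629
  θ̈ = (θ̇'−θ̇)/dt = (1.165853987−1.653242409)/0.039631 = -12.298161
  sinθ=-0.184092, cosθ=0.982909
  F = (M+m)·ẍ + m·l·cosθ·θ̈ − m·l·sinθ·θ̇² = 15.911253 + -2.390423 − -0.099501 = 13.620331
step 1→2:
  ẍ = (ẋ'−ẋ)/dt = (1.300592798−1.440538734)/0.039631 = -3.531224
  θ̈ = (θ̇'−θ̇)/dt = (1.295669814−1.165853987)/0.039631 = 3.275613
  sinθ=-0.119343, cosθ=0.992853
  F = (M+m)·ẍ + m·l·cosθ·θ̈ − m·l·sinθ·θ̇² = -7.932958 + 0.643130 − -0.032078 = -7.257750
step 2→3:
  ẍ = (ẋ'−ẋ)/dt = (1.438258271−1.300592798)/0.039631 = 3.473682
  θ̈ = (θ̇'−θ̇)/dt = (1.063082079−1.295669814)/0.039631 = -5.868833
  sinθ=-0.073359, cosθ=0.997306
  F = (M+m)·ẍ + m·l·cosθ·θ̈ − m·l·sinθ·θ̇² = 7.803688 + -1.157448 − -0.024353 = 6.670594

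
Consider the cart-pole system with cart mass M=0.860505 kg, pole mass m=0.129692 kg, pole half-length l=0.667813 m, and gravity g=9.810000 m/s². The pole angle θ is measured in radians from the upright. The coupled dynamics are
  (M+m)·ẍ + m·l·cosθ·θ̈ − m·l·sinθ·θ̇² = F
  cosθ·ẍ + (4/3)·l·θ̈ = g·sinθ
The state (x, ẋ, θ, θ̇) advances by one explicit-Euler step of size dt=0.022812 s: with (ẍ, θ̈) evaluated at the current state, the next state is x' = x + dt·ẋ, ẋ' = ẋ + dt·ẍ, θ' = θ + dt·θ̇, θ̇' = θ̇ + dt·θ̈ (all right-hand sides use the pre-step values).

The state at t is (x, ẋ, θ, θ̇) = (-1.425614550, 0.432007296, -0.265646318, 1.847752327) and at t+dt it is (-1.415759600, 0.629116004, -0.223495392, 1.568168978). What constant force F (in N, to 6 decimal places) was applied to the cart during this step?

F = 7.609243 N

ẍ = (ẋ'−ẋ)/dt = (0.629116004−0.432007296)/0.022812 = 8.640571
θ̈ = (θ̇'−θ̇)/dt = (1.568168978−1.847752327)/0.022812 = -12.255977
sinθ=-0.262533, cosθ=0.964923
F = (M+m)·ẍ + m·l·cosθ·θ̈ − m·l·sinθ·θ̇² = 8.555868 + -1.024256 − -0.077632 = 7.609243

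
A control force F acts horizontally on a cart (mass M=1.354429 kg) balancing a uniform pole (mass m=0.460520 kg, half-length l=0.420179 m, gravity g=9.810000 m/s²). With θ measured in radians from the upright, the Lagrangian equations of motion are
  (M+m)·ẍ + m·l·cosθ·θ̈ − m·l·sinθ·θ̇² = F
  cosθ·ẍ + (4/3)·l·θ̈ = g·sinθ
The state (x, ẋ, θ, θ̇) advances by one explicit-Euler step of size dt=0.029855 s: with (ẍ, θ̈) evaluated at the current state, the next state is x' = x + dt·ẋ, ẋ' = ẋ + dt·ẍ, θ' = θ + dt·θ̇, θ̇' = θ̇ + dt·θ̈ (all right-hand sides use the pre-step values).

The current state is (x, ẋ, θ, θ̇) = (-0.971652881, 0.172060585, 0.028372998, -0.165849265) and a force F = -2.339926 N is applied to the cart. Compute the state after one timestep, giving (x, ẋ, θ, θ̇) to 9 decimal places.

(-0.966516012, 0.122583962, 0.023421568, -0.062740694)

sinθ=0.028369191, cosθ=0.999597513
temp = (F + m·l·θ̇²·sinθ)/(M+m) = (-2.339926 + 0.000150993)/1.814949 = -1.289168460
θ̈ = (g·sinθ − cosθ·temp)/(l·(4/3 − m·cos²θ/(M+m))) = 3.453644983
ẍ = temp − m·l·θ̈·cosθ/(M+m) = -1.657230706
Euler: x'=-0.971652881+0.029855·0.172060585=-0.966516012, ẋ'=0.172060585+0.029855·-1.657230706=0.122583962
       θ'=0.028372998+0.029855·-0.165849265=0.023421568, θ̇'=-0.165849265+0.029855·3.453644983=-0.062740694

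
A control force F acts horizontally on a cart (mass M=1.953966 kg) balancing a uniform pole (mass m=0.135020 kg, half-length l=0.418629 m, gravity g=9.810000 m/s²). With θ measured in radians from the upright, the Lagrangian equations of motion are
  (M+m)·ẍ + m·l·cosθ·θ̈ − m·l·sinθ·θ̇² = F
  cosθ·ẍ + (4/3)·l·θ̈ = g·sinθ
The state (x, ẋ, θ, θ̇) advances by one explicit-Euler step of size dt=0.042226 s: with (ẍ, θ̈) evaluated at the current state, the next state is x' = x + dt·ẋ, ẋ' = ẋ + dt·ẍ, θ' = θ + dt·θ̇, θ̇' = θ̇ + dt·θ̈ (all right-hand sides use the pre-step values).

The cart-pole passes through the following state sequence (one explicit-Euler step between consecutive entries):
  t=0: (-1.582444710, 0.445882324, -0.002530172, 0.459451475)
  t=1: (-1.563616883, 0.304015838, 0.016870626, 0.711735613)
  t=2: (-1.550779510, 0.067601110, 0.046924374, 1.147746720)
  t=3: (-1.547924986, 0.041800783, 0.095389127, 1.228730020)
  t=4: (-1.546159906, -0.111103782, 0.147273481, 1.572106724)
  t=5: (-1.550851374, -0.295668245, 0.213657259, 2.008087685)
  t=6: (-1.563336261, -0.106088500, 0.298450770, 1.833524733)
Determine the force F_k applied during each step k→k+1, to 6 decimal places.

step 0→1:
  ẍ = (ẋ'−ẋ)/dt = (0.304015838−0.445882324)/0.042226 = -3.359695
  θ̈ = (θ̇'−θ̇)/dt = (0.711735613−0.459451475)/0.042226 = 5.974616
  sinθ=-0.002530, cosθ=0.999997
  F = (M+m)·ẍ + m·l·cosθ·θ̈ − m·l·sinθ·θ̇² = -7.018356 + 0.337704 − -0.000030 = -6.680622
step 1→2:
  ẍ = (ẋ'−ẋ)/dt = (0.067601110−0.304015838)/0.042226 = -5.598795
  θ̈ = (θ̇'−θ̇)/dt = (1.147746720−0.711735613)/0.042226 = 10.325655
  sinθ=0.016870, cosθ=0.999858
  F = (M+m)·ẍ + m·l·cosθ·θ̈ − m·l·sinθ·θ̇² = -11.695805 + 0.583557 − 0.000483 = -11.112731
step 2→3:
  ẍ = (ẋ'−ẋ)/dt = (0.041800783−0.067601110)/0.042226 = -0.611006
  θ̈ = (θ̇'−θ̇)/dt = (1.228730020−1.147746720)/0.042226 = 1.917854
  sinθ=0.046907, cosθ=0.998899
  F = (M+m)·ẍ + m·l·cosθ·θ̈ − m·l·sinθ·θ̇² = -1.276382 + 0.108284 − 0.003493 = -1.171591
step 3→4:
  ẍ = (ẋ'−ẋ)/dt = (-0.111103782−0.041800783)/0.042226 = -3.621100
  θ̈ = (θ̇'−θ̇)/dt = (1.572106724−1.228730020)/0.042226 = 8.131879
  sinθ=0.095245, cosθ=0.995454
  F = (M+m)·ẍ + m·l·cosθ·θ̈ − m·l·sinθ·θ̇² = -7.564427 + 0.457551 − 0.008128 = -7.115004
step 4→5:
  ẍ = (ẋ'−ẋ)/dt = (-0.295668245−-0.111103782)/0.042226 = -4.370873
  θ̈ = (θ̇'−θ̇)/dt = (2.008087685−1.572106724)/0.042226 = 10.324941
  sinθ=0.146742, cosθ=0.989175
  F = (M+m)·ẍ + m·l·cosθ·θ̈ − m·l·sinθ·θ̇² = -9.130691 + 0.577282 − 0.020500 = -8.573909
step 5→6:
  ẍ = (ẋ'−ẋ)/dt = (-0.106088500−-0.295668245)/0.042226 = 4.489645
  θ̈ = (θ̇'−θ̇)/dt = (1.833524733−2.008087685)/0.042226 = -4.134016
  sinθ=0.212035, cosθ=0.977262
  F = (M+m)·ẍ + m·l·cosθ·θ̈ − m·l·sinθ·θ̇² = 9.378805 + -0.228355 − 0.048328 = 9.102122

F_0 = -6.680622 N
F_1 = -11.112731 N
F_2 = -1.171591 N
F_3 = -7.115004 N
F_4 = -8.573909 N
F_5 = 9.102122 N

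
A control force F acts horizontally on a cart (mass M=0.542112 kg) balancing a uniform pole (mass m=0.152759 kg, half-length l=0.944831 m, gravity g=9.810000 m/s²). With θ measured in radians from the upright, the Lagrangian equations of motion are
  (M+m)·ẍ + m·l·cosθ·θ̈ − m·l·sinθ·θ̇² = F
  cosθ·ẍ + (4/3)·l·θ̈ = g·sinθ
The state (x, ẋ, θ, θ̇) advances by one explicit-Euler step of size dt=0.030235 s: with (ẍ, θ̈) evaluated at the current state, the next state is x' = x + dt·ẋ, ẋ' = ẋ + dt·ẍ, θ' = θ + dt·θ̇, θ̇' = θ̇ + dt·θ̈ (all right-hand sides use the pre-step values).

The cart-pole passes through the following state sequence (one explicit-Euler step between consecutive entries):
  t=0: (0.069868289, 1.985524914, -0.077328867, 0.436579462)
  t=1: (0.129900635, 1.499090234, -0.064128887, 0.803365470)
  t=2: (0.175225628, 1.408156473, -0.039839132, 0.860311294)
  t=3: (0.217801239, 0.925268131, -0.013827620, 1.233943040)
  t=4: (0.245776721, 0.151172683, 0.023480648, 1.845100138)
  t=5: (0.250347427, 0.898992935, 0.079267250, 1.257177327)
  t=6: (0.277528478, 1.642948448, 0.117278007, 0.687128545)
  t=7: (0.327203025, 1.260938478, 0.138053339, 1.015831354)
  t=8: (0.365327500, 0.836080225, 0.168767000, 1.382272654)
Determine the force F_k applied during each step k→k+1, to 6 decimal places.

F_0 = -9.431604 N
F_1 = -1.812620 N
F_2 = -9.311475 N
F_3 = -14.870311 N
F_4 = 14.369355 N
F_5 = 14.367103 N
F_6 = -7.229121 N
F_7 = -8.052111 N

step 0→1:
  ẍ = (ẋ'−ẋ)/dt = (1.499090234−1.985524914)/0.030235 = -16.088463
  θ̈ = (θ̇'−θ̇)/dt = (0.803365470−0.436579462)/0.030235 = 12.131173
  sinθ=-0.077252, cosθ=0.997012
  F = (M+m)·ẍ + m·l·cosθ·θ̈ − m·l·sinθ·θ̇² = -11.179406 + 1.745677 − -0.002125 = -9.431604
step 1→2:
  ẍ = (ẋ'−ẋ)/dt = (1.408156473−1.499090234)/0.030235 = -3.007566
  θ̈ = (θ̇'−θ̇)/dt = (0.860311294−0.803365470)/0.030235 = 1.883441
  sinθ=-0.064085, cosθ=0.997944
  F = (M+m)·ẍ + m·l·cosθ·θ̈ − m·l·sinθ·θ̇² = -2.089870 + 0.271281 − -0.005970 = -1.812620
step 2→3:
  ẍ = (ẋ'−ẋ)/dt = (0.925268131−1.408156473)/0.030235 = -15.971171
  θ̈ = (θ̇'−θ̇)/dt = (1.233943040−0.860311294)/0.030235 = 12.357590
  sinθ=-0.039829, cosθ=0.999207
  F = (M+m)·ẍ + m·l·cosθ·θ̈ − m·l·sinθ·θ̇² = -11.097903 + 1.782174 − -0.004255 = -9.311475
step 3→4:
  ẍ = (ẋ'−ẋ)/dt = (0.151172683−0.925268131)/0.030235 = -25.602628
  θ̈ = (θ̇'−θ̇)/dt = (1.845100138−1.233943040)/0.030235 = 20.213564
  sinθ=-0.013827, cosθ=0.999904
  F = (M+m)·ẍ + m·l·cosθ·θ̈ − m·l·sinθ·θ̇² = -17.790523 + 2.917174 − -0.003039 = -14.870311
step 4→5:
  ẍ = (ẋ'−ẋ)/dt = (0.898992935−0.151172683)/0.030235 = 24.733595
  θ̈ = (θ̇'−θ̇)/dt = (1.257177327−1.845100138)/0.030235 = -19.445107
  sinθ=0.023478, cosθ=0.999724
  F = (M+m)·ẍ + m·l·cosθ·θ̈ − m·l·sinθ·θ̇² = 17.186658 + -2.805767 − 0.011536 = 14.369355
step 5→6:
  ẍ = (ẋ'−ẋ)/dt = (1.642948448−0.898992935)/0.030235 = 24.605772
  θ̈ = (θ̇'−θ̇)/dt = (0.687128545−1.257177327)/0.030235 = -18.853937
  sinθ=0.079184, cosθ=0.996860
  F = (M+m)·ẍ + m·l·cosθ·θ̈ − m·l·sinθ·θ̇² = 17.097837 + -2.712671 − 0.018063 = 14.367103
step 6→7:
  ẍ = (ẋ'−ẋ)/dt = (1.260938478−1.642948448)/0.030235 = -12.634694
  θ̈ = (θ̇'−θ̇)/dt = (1.015831354−0.687128545)/0.030235 = 10.871599
  sinθ=0.117009, cosθ=0.993131
  F = (M+m)·ẍ + m·l·cosθ·θ̈ − m·l·sinθ·θ̇² = -8.779482 + 1.558335 − 0.007974 = -7.229121
step 7→8:
  ẍ = (ẋ'−ẋ)/dt = (0.836080225−1.260938478)/0.030235 = -14.051869
  θ̈ = (θ̇'−θ̇)/dt = (1.382272654−1.015831354)/0.030235 = 12.119772
  sinθ=0.137615, cosθ=0.990486
  F = (M+m)·ẍ + m·l·cosθ·θ̈ − m·l·sinθ·θ̇² = -9.764236 + 1.732621 − 0.020496 = -8.052111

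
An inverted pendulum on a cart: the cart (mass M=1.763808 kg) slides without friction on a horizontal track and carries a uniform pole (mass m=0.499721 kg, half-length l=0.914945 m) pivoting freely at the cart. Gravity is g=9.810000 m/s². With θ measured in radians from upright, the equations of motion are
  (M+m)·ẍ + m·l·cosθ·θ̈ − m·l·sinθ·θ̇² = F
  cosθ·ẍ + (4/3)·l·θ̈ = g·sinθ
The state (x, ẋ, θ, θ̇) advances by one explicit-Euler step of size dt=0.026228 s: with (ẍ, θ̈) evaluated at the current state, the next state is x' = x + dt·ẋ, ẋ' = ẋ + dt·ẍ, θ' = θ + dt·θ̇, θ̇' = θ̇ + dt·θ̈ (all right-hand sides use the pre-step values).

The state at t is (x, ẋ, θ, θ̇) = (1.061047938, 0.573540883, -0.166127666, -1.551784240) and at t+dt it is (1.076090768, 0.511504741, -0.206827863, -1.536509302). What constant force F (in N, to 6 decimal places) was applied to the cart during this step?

ẍ = (ẋ'−ẋ)/dt = (0.511504741−0.573540883)/0.026228 = -2.365264
θ̈ = (θ̇'−θ̇)/dt = (-1.536509302−-1.551784240)/0.026228 = 0.582390
sinθ=-0.165365, cosθ=0.986233
F = (M+m)·ẍ + m·l·cosθ·θ̈ − m·l·sinθ·θ̇² = -5.353844 + 0.262613 − -0.182066 = -4.909165

F = -4.909165 N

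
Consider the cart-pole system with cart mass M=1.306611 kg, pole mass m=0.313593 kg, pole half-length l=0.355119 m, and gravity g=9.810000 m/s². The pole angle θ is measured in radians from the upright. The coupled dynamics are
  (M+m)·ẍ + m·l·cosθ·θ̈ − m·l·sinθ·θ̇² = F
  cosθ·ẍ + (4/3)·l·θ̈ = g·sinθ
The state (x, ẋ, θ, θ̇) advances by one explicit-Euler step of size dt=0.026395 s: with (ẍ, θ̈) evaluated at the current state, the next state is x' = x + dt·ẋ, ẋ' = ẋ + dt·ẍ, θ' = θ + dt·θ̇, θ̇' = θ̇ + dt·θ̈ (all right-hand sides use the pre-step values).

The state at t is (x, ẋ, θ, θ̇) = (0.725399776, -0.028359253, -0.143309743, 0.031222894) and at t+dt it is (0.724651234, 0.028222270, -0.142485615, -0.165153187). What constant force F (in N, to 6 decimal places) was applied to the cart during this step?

ẍ = (ẋ'−ẋ)/dt = (0.028222270−-0.028359253)/0.026395 = 2.143646
θ̈ = (θ̇'−θ̇)/dt = (-0.165153187−0.031222894)/0.026395 = -7.439897
sinθ=-0.142820, cosθ=0.989749
F = (M+m)·ẍ + m·l·cosθ·θ̈ − m·l·sinθ·θ̇² = 3.473143 + -0.820035 − -0.000016 = 2.653124

F = 2.653124 N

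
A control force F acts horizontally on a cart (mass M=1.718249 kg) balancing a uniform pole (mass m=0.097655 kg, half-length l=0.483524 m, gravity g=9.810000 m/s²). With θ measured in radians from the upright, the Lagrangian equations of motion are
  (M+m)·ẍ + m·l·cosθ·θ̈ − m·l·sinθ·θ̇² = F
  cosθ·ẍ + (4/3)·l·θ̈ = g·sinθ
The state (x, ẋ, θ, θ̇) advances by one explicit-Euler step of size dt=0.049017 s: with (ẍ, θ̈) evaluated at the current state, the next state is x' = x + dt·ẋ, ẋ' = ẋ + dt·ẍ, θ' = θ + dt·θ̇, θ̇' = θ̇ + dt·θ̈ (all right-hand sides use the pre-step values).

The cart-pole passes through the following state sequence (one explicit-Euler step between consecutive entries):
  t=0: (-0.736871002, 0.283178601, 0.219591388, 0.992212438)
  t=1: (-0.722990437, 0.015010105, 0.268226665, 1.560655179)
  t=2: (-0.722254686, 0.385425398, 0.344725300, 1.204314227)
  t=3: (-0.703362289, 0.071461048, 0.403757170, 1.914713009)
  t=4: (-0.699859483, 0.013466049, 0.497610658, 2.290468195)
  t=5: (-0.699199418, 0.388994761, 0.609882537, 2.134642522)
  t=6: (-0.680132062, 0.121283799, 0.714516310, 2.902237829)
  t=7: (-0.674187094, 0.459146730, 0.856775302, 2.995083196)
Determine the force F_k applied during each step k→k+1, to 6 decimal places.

step 0→1:
  ẍ = (ẋ'−ẋ)/dt = (0.015010105−0.283178601)/0.049017 = -5.470928
  θ̈ = (θ̇'−θ̇)/dt = (1.560655179−0.992212438)/0.049017 = 11.596849
  sinθ=0.217831, cosθ=0.975987
  F = (M+m)·ẍ + m·l·cosθ·θ̈ − m·l·sinθ·θ̇² = -9.934681 + 0.534437 − 0.010126 = -9.410370
step 1→2:
  ẍ = (ẋ'−ẋ)/dt = (0.385425398−0.015010105)/0.049017 = 7.556874
  θ̈ = (θ̇'−θ̇)/dt = (1.204314227−1.560655179)/0.049017 = -7.269742
  sinθ=0.265022, cosθ=0.964242
  F = (M+m)·ẍ + m·l·cosθ·θ̈ − m·l·sinθ·θ̇² = 13.722558 + -0.330992 − 0.030480 = 13.361086
step 2→3:
  ẍ = (ẋ'−ẋ)/dt = (0.071461048−0.385425398)/0.049017 = -6.405213
  θ̈ = (θ̇'−θ̇)/dt = (1.914713009−1.204314227)/0.049017 = 14.492906
  sinθ=0.337938, cosθ=0.941168
  F = (M+m)·ẍ + m·l·cosθ·θ̈ − m·l·sinθ·θ̇² = -11.631253 + 0.644073 − 0.023144 = -11.010323
step 3→4:
  ẍ = (ẋ'−ẋ)/dt = (0.013466049−0.071461048)/0.049017 = -1.183161
  θ̈ = (θ̇'−θ̇)/dt = (2.290468195−1.914713009)/0.049017 = 7.665814
  sinθ=0.392876, cosθ=0.919591
  F = (M+m)·ẍ + m·l·cosθ·θ̈ − m·l·sinθ·θ̇² = -2.148507 + 0.332863 − 0.068010 = -1.883654
step 4→5:
  ẍ = (ẋ'−ẋ)/dt = (0.388994761−0.013466049)/0.049017 = 7.661193
  θ̈ = (θ̇'−θ̇)/dt = (2.134642522−2.290468195)/0.049017 = -3.179013
  sinθ=0.477327, cosθ=0.878726
  F = (M+m)·ẍ + m·l·cosθ·θ̈ − m·l·sinθ·θ̇² = 13.911992 + -0.131904 − 0.118244 = 13.661844
step 5→6:
  ẍ = (ẋ'−ẋ)/dt = (0.121283799−0.388994761)/0.049017 = -5.461594
  θ̈ = (θ̇'−θ̇)/dt = (2.902237829−2.134642522)/0.049017 = 15.659777
  sinθ=0.572771, cosθ=0.819715
  F = (M+m)·ẍ + m·l·cosθ·θ̈ − m·l·sinθ·θ̇² = -9.917731 + 0.606124 − 0.123238 = -9.434845
step 6→7:
  ẍ = (ẋ'−ẋ)/dt = (0.459146730−0.121283799)/0.049017 = 6.892770
  θ̈ = (θ̇'−θ̇)/dt = (2.995083196−2.902237829)/0.049017 = 1.894146
  sinθ=0.655252, cosθ=0.755410
  F = (M+m)·ẍ + m·l·cosθ·θ̈ − m·l·sinθ·θ̇² = 12.516610 + 0.067563 − 0.260608 = 12.323565

F_0 = -9.410370 N
F_1 = 13.361086 N
F_2 = -11.010323 N
F_3 = -1.883654 N
F_4 = 13.661844 N
F_5 = -9.434845 N
F_6 = 12.323565 N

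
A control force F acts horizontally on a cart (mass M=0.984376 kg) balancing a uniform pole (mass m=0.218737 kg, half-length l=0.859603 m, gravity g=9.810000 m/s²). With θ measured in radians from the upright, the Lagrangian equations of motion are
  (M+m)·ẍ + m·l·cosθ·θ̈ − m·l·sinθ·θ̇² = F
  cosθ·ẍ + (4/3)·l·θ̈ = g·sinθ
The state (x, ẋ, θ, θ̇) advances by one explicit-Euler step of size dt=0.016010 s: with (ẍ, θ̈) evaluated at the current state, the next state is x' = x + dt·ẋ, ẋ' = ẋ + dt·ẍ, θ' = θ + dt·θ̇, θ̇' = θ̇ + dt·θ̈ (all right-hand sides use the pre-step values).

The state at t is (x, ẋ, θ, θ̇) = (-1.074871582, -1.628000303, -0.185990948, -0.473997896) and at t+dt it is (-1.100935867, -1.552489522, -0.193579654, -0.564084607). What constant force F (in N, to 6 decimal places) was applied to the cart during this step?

ẍ = (ẋ'−ẋ)/dt = (-1.552489522−-1.628000303)/0.016010 = 4.716476
θ̈ = (θ̇'−θ̇)/dt = (-0.564084607−-0.473997896)/0.016010 = -5.626903
sinθ=-0.184920, cosθ=0.982753
F = (M+m)·ẍ + m·l·cosθ·θ̈ − m·l·sinθ·θ̇² = 5.674454 + -1.039763 − -0.007812 = 4.642503

F = 4.642503 N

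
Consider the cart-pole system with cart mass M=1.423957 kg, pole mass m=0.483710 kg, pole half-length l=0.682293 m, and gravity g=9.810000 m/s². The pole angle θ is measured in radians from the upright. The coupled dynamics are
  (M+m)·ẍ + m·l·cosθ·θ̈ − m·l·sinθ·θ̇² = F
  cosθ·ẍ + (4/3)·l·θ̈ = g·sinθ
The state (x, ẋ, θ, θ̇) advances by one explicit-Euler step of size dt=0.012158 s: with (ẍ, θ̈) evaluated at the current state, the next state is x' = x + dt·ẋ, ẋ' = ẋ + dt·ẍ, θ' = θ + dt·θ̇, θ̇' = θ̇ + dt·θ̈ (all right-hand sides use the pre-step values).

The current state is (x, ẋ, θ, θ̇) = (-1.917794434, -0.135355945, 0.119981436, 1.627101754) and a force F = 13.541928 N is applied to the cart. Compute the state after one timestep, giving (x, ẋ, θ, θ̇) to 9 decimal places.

sinθ=0.119693777, cosθ=0.992810858
temp = (F + m·l·θ̇²·sinθ)/(M+m) = (13.541928 + 0.104582009)/1.907667 = 7.153507404
θ̈ = (g·sinθ − cosθ·temp)/(l·(4/3 − m·cos²θ/(M+m))) = -8.019327424
ẍ = temp − m·l·θ̈·cosθ/(M+m) = 8.530900426
Euler: x'=-1.917794434+0.012158·-0.135355945=-1.919440092, ẋ'=-0.135355945+0.012158·8.530900426=-0.031637258
       θ'=0.119981436+0.012158·1.627101754=0.139763739, θ̇'=1.627101754+0.012158·-8.019327424=1.529602771

(-1.919440092, -0.031637258, 0.139763739, 1.529602771)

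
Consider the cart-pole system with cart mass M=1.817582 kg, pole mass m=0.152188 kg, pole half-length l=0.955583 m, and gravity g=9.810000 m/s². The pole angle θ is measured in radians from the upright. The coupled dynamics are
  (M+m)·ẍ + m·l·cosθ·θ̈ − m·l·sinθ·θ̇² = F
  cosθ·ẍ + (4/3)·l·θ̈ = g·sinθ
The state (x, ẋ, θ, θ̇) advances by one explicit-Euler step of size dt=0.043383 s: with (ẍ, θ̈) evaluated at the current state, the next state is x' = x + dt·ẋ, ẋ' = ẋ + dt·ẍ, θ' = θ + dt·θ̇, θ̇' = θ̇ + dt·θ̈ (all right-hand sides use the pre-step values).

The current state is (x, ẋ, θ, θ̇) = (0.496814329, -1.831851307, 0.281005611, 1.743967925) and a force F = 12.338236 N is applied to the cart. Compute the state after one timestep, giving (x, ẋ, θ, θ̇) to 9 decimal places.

sinθ=0.277321957, cosθ=0.960777046
temp = (F + m·l·θ̇²·sinθ)/(M+m) = (12.338236 + 0.122662007)/1.969770 = 6.326067514
θ̈ = (g·sinθ − cosθ·temp)/(l·(4/3 − m·cos²θ/(M+m))) = -2.784019164
ẍ = temp − m·l·θ̈·cosθ/(M+m) = 6.523549800
Euler: x'=0.496814329+0.043383·-1.831851307=0.417343124, ẋ'=-1.831851307+0.043383·6.523549800=-1.548840146
       θ'=0.281005611+0.043383·1.743967925=0.356664171, θ̇'=1.743967925+0.043383·-2.784019164=1.623188822

(0.417343124, -1.548840146, 0.356664171, 1.623188822)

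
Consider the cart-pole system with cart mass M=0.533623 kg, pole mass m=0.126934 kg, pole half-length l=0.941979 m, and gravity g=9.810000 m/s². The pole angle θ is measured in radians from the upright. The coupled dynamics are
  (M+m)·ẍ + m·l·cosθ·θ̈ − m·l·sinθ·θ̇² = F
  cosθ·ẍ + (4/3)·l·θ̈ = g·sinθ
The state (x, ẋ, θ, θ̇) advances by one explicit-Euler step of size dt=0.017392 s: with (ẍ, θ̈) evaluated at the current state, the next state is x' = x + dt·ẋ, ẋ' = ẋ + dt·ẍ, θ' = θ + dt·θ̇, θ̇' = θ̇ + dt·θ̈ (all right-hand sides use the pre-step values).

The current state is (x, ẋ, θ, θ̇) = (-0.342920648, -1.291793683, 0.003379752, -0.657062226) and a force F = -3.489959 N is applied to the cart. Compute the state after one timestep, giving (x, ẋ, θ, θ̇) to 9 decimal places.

(-0.365387524, -1.399246435, -0.008047874, -0.571050137)

sinθ=0.003379746, cosθ=0.999994289
temp = (F + m·l·θ̇²·sinθ)/(M+m) = (-3.489959 + 0.000174468)/0.660557 = -5.283093710
θ̈ = (g·sinθ − cosθ·temp)/(l·(4/3 − m·cos²θ/(M+m))) = 4.945497274
ẍ = temp − m·l·θ̈·cosθ/(M+m) = -6.178286085
Euler: x'=-0.342920648+0.017392·-1.291793683=-0.365387524, ẋ'=-1.291793683+0.017392·-6.178286085=-1.399246435
       θ'=0.003379752+0.017392·-0.657062226=-0.008047874, θ̇'=-0.657062226+0.017392·4.945497274=-0.571050137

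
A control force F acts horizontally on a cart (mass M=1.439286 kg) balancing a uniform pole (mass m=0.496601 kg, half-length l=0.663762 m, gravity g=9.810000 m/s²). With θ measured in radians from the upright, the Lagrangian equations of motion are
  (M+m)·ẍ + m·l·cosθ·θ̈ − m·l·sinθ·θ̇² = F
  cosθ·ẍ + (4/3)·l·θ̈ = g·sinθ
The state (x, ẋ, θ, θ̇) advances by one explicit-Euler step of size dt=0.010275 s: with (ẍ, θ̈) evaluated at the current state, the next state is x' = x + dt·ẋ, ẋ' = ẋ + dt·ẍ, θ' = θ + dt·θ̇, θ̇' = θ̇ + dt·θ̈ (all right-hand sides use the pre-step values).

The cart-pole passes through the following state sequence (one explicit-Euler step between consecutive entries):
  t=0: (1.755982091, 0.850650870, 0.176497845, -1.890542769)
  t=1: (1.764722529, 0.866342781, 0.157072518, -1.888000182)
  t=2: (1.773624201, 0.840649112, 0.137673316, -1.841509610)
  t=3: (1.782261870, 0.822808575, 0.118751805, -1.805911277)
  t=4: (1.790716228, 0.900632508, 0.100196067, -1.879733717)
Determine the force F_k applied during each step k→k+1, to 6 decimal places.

F_0 = 2.829914 N
F_1 = -3.551606 N
F_2 = -2.383499 N
F_3 = 12.183687 N

step 0→1:
  ẍ = (ẋ'−ẋ)/dt = (0.866342781−0.850650870)/0.010275 = 1.527193
  θ̈ = (θ̇'−θ̇)/dt = (-1.888000182−-1.890542769)/0.010275 = 0.247454
  sinθ=0.175583, cosθ=0.984465
  F = (M+m)·ẍ + m·l·cosθ·θ̈ − m·l·sinθ·θ̇² = 2.956474 + 0.080300 − 0.206859 = 2.829914
step 1→2:
  ẍ = (ẋ'−ẋ)/dt = (0.840649112−0.866342781)/0.010275 = -2.500600
  θ̈ = (θ̇'−θ̇)/dt = (-1.841509610−-1.888000182)/0.010275 = 4.524630
  sinθ=0.156427, cosθ=0.987689
  F = (M+m)·ẍ + m·l·cosθ·θ̈ − m·l·sinθ·θ̇² = -4.840880 + 1.473070 − 0.183796 = -3.551606
step 2→3:
  ẍ = (ẋ'−ẋ)/dt = (0.822808575−0.840649112)/0.010275 = -1.736305
  θ̈ = (θ̇'−θ̇)/dt = (-1.805911277−-1.841509610)/0.010275 = 3.464558
  sinθ=0.137239, cosθ=0.990538
  F = (M+m)·ẍ + m·l·cosθ·θ̈ − m·l·sinθ·θ̇² = -3.361291 + 1.131199 − 0.153407 = -2.383499
step 3→4:
  ẍ = (ẋ'−ẋ)/dt = (0.900632508−0.822808575)/0.010275 = 7.574105
  θ̈ = (θ̇'−θ̇)/dt = (-1.879733717−-1.805911277)/0.010275 = -7.184666
  sinθ=0.118473, cosθ=0.992957
  F = (M+m)·ẍ + m·l·cosθ·θ̈ − m·l·sinθ·θ̇² = 14.662612 + -2.351566 − 0.127360 = 12.183687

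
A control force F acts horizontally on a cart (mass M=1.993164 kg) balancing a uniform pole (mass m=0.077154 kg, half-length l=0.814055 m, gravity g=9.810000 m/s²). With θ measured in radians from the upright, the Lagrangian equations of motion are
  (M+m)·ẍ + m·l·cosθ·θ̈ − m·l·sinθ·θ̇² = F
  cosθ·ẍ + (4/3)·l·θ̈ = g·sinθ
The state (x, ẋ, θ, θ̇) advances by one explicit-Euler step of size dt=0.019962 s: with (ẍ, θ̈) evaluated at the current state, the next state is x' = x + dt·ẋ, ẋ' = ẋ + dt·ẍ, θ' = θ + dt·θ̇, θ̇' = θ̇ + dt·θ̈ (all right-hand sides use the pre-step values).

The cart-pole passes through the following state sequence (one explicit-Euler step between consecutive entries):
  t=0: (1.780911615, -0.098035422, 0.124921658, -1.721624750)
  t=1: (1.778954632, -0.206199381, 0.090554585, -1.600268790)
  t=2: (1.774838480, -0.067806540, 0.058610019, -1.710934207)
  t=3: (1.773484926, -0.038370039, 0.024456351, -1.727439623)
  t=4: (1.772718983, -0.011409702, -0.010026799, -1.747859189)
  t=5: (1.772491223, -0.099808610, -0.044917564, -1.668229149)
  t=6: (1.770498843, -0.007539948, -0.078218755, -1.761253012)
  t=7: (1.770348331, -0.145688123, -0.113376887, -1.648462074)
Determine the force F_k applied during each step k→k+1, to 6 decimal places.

step 0→1:
  ẍ = (ẋ'−ẋ)/dt = (-0.206199381−-0.098035422)/0.019962 = -5.418493
  θ̈ = (θ̇'−θ̇)/dt = (-1.600268790−-1.721624750)/0.019962 = 6.079349
  sinθ=0.124597, cosθ=0.992207
  F = (M+m)·ẍ + m·l·cosθ·θ̈ − m·l·sinθ·θ̇² = -11.218004 + 0.378854 − 0.023195 = -10.862345
step 1→2:
  ẍ = (ẋ'−ẋ)/dt = (-0.067806540−-0.206199381)/0.019962 = 6.932814
  θ̈ = (θ̇'−θ̇)/dt = (-1.710934207−-1.600268790)/0.019962 = -5.543804
  sinθ=0.090431, cosθ=0.995903
  F = (M+m)·ẍ + m·l·cosθ·θ̈ − m·l·sinθ·θ̇² = 14.353130 + -0.346766 − 0.014545 = 13.991819
step 2→3:
  ẍ = (ẋ'−ẋ)/dt = (-0.038370039−-0.067806540)/0.019962 = 1.474627
  θ̈ = (θ̇'−θ̇)/dt = (-1.727439623−-1.710934207)/0.019962 = -0.826842
  sinθ=0.058576, cosθ=0.998283
  F = (M+m)·ẍ + m·l·cosθ·θ̈ − m·l·sinθ·θ̇² = 3.052946 + -0.051843 − 0.010770 = 2.990334
step 3→4:
  ẍ = (ẋ'−ẋ)/dt = (-0.011409702−-0.038370039)/0.019962 = 1.350583
  θ̈ = (θ̇'−θ̇)/dt = (-1.747859189−-1.727439623)/0.019962 = -1.022922
  sinθ=0.024454, cosθ=0.999701
  F = (M+m)·ẍ + m·l·cosθ·θ̈ − m·l·sinθ·θ̇² = 2.796136 + -0.064228 − 0.004583 = 2.727325
step 4→5:
  ẍ = (ẋ'−ẋ)/dt = (-0.099808610−-0.011409702)/0.019962 = -4.428359
  θ̈ = (θ̇'−θ̇)/dt = (-1.668229149−-1.747859189)/0.019962 = 3.989081
  sinθ=-0.010027, cosθ=0.999950
  F = (M+m)·ẍ + m·l·cosθ·θ̈ − m·l·sinθ·θ̇² = -9.168112 + 0.250532 − -0.001924 = -8.915656
step 5→6:
  ẍ = (ẋ'−ẋ)/dt = (-0.007539948−-0.099808610)/0.019962 = 4.622215
  θ̈ = (θ̇'−θ̇)/dt = (-1.761253012−-1.668229149)/0.019962 = -4.660047
  sinθ=-0.044902, cosθ=0.998991
  F = (M+m)·ẍ + m·l·cosθ·θ̈ − m·l·sinθ·θ̇² = 9.569456 + -0.292391 − -0.007849 = 9.284913
step 6→7:
  ẍ = (ẋ'−ẋ)/dt = (-0.145688123−-0.007539948)/0.019962 = -6.920558
  θ̈ = (θ̇'−θ̇)/dt = (-1.648462074−-1.761253012)/0.019962 = 5.650282
  sinθ=-0.078139, cosθ=0.996942
  F = (M+m)·ẍ + m·l·cosθ·θ̈ − m·l·sinθ·θ̇² = -14.327755 + 0.353796 − -0.015224 = -13.958736

F_0 = -10.862345 N
F_1 = 13.991819 N
F_2 = 2.990334 N
F_3 = 2.727325 N
F_4 = -8.915656 N
F_5 = 9.284913 N
F_6 = -13.958736 N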